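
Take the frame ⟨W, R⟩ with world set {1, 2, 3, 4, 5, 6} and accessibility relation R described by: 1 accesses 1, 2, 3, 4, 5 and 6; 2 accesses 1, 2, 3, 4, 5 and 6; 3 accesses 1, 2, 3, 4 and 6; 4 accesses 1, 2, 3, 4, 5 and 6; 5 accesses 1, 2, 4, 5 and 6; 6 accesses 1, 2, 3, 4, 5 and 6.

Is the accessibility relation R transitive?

No

Transitive: no — 3 R 1 and 1 R 5, but not 3 R 5.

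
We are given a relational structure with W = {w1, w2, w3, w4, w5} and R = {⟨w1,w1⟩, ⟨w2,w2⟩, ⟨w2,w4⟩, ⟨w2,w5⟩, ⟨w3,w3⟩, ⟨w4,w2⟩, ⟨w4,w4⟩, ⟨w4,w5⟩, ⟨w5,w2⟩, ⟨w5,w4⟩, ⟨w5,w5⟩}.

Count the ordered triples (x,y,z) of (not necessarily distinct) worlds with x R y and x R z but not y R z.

R is Euclidean; there are no such tuples.

0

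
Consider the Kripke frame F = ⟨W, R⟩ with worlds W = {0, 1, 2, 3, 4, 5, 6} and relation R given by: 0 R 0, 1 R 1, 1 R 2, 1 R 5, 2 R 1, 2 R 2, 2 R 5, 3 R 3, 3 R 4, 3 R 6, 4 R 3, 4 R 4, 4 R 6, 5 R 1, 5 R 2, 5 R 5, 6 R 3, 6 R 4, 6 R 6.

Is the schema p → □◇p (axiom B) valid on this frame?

Yes

By correspondence theory, B is valid on a frame iff R is symmetric.
Symmetric: yes — every pair in R has its reverse in R.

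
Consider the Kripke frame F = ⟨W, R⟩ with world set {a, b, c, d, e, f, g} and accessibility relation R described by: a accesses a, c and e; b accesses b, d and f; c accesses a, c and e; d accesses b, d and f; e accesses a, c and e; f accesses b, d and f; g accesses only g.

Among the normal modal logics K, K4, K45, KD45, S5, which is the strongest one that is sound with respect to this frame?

S5

Transitive (axiom 4): yes — every two-step R-path is closed by a direct edge.
Euclidean (axiom 5): yes — any two successors of a common world are R-related.
Serial (axiom D): yes — every world has a successor (e.g. a R a).
Reflexive (axiom T): yes — every world is R-related to itself.
So F validates K, K4, K45, KD45, S5. The strongest is S5.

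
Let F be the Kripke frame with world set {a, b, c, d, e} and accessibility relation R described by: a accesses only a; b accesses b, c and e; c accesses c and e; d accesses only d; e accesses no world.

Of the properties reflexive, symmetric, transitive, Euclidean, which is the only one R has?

Reflexive: no — e is not related to itself.
Symmetric: no — b R c but not c R b.
Transitive: yes — every two-step R-path is closed by a direct edge.
Euclidean: no — b R e and b R c, but not e R c.
Only transitive holds.

transitive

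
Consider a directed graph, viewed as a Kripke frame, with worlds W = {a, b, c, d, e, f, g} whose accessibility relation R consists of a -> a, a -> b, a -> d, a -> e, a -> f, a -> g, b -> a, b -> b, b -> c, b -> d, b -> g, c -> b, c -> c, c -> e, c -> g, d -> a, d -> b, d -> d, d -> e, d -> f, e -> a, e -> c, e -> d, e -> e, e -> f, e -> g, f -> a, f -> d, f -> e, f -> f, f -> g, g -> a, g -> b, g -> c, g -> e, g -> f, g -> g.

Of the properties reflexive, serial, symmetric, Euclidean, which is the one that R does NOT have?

Reflexive: yes — every world is R-related to itself.
Serial: yes — every world has a successor (e.g. a R a).
Symmetric: yes — every pair in R has its reverse in R.
Euclidean: no — a R b and a R e, but not b R e.
Only Euclidean fails.

Euclidean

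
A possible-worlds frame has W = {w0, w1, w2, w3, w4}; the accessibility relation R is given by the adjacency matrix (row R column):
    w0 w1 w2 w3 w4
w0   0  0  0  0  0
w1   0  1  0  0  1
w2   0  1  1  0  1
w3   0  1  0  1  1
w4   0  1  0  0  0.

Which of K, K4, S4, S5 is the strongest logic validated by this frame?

Transitive (axiom 4): no — w4 R w1 and w1 R w4, but not w4 R w4.
Reflexive (axiom T): no — w0 is not related to itself.
Euclidean (axiom 5): no — w1 R w4 and w1 R w4, but not w4 R w4.
So F validates K; K4 would additionally require R to be transitive. The strongest is K.

K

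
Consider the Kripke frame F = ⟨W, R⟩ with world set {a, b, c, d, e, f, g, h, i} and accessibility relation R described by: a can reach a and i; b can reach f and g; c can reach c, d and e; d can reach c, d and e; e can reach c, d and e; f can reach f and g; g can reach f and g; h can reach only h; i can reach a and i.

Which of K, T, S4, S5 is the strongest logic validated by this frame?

Reflexive (axiom T): no — b is not related to itself.
Transitive (axiom 4): yes — every two-step R-path is closed by a direct edge.
Euclidean (axiom 5): yes — any two successors of a common world are R-related.
So F validates K; T would additionally require R to be reflexive. The strongest is K.

K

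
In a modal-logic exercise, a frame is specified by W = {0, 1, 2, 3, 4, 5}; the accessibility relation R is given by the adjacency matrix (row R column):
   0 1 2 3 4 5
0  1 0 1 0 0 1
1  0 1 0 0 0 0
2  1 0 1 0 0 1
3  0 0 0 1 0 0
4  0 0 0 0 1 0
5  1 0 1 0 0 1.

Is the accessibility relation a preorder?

Yes

Reflexive: yes — every world is R-related to itself.
Transitive: yes — every two-step R-path is closed by a direct edge.
So R is a preorder.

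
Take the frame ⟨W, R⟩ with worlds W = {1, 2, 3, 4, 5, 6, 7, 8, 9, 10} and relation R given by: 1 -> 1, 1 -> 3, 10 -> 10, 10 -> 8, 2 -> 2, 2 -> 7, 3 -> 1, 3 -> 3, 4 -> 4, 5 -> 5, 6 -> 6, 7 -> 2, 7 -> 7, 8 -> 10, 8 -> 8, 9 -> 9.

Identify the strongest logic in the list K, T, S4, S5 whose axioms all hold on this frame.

S5

Reflexive (axiom T): yes — every world is R-related to itself.
Transitive (axiom 4): yes — every two-step R-path is closed by a direct edge.
Euclidean (axiom 5): yes — any two successors of a common world are R-related.
So F validates K, T, S4, S5. The strongest is S5.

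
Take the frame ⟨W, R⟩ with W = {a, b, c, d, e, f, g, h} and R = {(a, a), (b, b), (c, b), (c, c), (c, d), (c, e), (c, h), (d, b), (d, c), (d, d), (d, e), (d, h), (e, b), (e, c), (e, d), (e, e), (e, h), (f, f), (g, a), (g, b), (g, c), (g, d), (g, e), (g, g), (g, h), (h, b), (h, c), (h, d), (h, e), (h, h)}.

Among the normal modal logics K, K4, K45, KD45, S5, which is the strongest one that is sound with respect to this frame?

K4

Transitive (axiom 4): yes — every two-step R-path is closed by a direct edge.
Euclidean (axiom 5): no — c R b and c R d, but not b R d.
Serial (axiom D): yes — every world has a successor (e.g. a R a).
Reflexive (axiom T): yes — every world is R-related to itself.
So F validates K, K4; K45 would additionally require R to be Euclidean. The strongest is K4.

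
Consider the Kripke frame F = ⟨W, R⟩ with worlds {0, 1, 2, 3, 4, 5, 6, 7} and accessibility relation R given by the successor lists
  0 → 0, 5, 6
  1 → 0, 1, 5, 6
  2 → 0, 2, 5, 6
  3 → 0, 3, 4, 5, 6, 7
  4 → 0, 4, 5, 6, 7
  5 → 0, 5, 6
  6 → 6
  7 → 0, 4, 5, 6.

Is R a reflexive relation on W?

Reflexive: no — 7 is not related to itself.

No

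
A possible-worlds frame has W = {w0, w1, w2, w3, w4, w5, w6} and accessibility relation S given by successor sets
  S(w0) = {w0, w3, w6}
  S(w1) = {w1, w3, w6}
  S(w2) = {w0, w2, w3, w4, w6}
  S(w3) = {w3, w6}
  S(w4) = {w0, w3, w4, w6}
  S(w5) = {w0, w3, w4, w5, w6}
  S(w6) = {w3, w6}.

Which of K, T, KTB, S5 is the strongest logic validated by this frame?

T

Reflexive (axiom T): yes — every world is S-related to itself.
Symmetric (axiom B): no — w0 S w3 but not w3 S w0.
Euclidean (axiom 5): no — w2 S w0 and w2 S w4, but not w0 S w4.
So F validates K, T; KTB would additionally require S to be symmetric. The strongest is T.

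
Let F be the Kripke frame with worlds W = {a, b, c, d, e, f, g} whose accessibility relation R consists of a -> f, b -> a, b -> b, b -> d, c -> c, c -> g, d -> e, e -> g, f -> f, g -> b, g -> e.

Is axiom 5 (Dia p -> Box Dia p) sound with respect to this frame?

No

Axiom 5 corresponds to the accessibility relation being Euclidean.
Euclidean: no — b R a and b R d, but not a R d.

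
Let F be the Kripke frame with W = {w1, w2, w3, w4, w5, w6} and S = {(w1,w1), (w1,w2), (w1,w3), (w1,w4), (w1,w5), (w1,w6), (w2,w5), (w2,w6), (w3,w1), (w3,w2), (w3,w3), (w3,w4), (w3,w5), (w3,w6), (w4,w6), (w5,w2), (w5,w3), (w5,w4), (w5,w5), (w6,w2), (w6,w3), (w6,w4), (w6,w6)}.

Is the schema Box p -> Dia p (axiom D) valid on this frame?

Yes

Axiom D corresponds to the accessibility relation being serial.
Serial: yes — every world has a successor (e.g. w1 S w1).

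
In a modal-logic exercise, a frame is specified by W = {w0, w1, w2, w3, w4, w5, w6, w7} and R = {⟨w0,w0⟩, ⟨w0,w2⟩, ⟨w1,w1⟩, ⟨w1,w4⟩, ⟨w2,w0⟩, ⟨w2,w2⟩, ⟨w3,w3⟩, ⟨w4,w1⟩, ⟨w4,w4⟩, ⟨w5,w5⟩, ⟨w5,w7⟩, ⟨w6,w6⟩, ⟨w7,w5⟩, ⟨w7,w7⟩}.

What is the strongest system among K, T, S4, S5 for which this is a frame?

S5

Reflexive (axiom T): yes — every world is R-related to itself.
Transitive (axiom 4): yes — every two-step R-path is closed by a direct edge.
Euclidean (axiom 5): yes — any two successors of a common world are R-related.
So F validates K, T, S4, S5. The strongest is S5.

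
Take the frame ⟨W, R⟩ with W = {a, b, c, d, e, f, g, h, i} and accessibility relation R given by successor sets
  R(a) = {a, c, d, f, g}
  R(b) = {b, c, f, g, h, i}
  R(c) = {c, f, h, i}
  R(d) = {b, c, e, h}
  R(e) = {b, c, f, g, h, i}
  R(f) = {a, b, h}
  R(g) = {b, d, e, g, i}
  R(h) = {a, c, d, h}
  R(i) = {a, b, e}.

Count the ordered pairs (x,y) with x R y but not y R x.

Enumerating: (a,c), (a,d), (a,g), (b,c), (b,h), (c,f), (c,i), (d,b), (d,c), (d,e), (e,b), (e,c), … and 7 more.
Total: 19.

19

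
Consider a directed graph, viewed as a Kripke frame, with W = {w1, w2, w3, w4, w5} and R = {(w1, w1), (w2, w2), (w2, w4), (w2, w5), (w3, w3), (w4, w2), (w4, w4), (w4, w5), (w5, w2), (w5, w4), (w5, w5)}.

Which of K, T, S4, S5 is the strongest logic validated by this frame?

S5

Reflexive (axiom T): yes — every world is R-related to itself.
Transitive (axiom 4): yes — every two-step R-path is closed by a direct edge.
Euclidean (axiom 5): yes — any two successors of a common world are R-related.
So F validates K, T, S4, S5. The strongest is S5.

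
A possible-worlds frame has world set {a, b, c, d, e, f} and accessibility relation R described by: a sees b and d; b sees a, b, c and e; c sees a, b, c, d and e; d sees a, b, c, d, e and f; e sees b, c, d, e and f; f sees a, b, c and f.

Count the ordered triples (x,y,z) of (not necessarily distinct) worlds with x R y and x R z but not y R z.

30

Enumerating: (a,b,d), (b,a,a), (b,a,c), (b,a,e), (b,e,a), (c,a,a), (c,a,c), (c,a,e), (c,b,d), (c,e,a), (d,a,a), (d,a,c), … and 18 more.
Total: 30.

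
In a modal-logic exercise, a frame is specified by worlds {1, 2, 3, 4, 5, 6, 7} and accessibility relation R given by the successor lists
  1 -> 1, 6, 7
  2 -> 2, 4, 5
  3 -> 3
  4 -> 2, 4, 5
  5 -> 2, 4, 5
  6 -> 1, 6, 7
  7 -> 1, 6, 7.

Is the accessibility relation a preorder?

Reflexive: yes — every world is R-related to itself.
Transitive: yes — every two-step R-path is closed by a direct edge.
So R is a preorder.

Yes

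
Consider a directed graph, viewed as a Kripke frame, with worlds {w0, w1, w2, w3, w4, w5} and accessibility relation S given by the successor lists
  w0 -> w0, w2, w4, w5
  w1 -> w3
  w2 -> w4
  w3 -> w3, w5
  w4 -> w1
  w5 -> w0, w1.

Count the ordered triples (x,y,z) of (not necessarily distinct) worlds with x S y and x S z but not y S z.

17

Enumerating: (w0,w2,w0), (w0,w2,w2), (w0,w2,w5), (w0,w4,w0), (w0,w4,w2), (w0,w4,w4), (w0,w4,w5), (w0,w5,w2), (w0,w5,w4), (w0,w5,w5), (w2,w4,w4), (w3,w5,w3), (w3,w5,w5), (w4,w1,w1), (w5,w0,w1), (w5,w1,w0), (w5,w1,w1).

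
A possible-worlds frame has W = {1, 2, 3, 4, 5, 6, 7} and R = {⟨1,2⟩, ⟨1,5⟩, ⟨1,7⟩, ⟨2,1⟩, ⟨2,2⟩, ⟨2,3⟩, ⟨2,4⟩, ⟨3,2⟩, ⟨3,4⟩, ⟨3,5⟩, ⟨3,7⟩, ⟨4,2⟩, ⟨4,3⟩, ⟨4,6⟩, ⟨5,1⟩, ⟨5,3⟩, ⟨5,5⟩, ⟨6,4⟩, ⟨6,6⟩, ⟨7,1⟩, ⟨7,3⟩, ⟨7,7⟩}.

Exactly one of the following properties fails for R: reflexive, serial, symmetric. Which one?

reflexive

Reflexive: no — 1 is not related to itself.
Serial: yes — every world has a successor (e.g. 1 R 2).
Symmetric: yes — every pair in R has its reverse in R.
Only reflexive fails.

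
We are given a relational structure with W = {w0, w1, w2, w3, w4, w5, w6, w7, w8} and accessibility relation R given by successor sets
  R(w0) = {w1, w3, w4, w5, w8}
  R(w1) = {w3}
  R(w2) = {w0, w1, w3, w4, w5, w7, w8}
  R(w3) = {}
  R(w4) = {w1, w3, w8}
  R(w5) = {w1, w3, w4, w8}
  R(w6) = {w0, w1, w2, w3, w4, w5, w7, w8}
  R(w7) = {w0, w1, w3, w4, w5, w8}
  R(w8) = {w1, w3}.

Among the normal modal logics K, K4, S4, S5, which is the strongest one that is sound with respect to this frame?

K4

Transitive (axiom 4): yes — every two-step R-path is closed by a direct edge.
Reflexive (axiom T): no — w0 is not related to itself.
Euclidean (axiom 5): no — w0 R w1 and w0 R w4, but not w1 R w4.
So F validates K, K4; S4 would additionally require R to be reflexive. The strongest is K4.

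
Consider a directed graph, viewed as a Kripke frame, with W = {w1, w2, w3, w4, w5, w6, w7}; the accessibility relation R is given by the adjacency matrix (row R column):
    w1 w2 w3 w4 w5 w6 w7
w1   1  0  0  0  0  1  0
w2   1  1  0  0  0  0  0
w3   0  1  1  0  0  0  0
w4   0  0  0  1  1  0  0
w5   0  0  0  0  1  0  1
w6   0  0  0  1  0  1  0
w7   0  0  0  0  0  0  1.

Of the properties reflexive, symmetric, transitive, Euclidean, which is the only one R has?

Reflexive: yes — every world is R-related to itself.
Symmetric: no — w1 R w6 but not w6 R w1.
Transitive: no — w1 R w6 and w6 R w4, but not w1 R w4.
Euclidean: no — w1 R w6 and w1 R w1, but not w6 R w1.
Only reflexive holds.

reflexive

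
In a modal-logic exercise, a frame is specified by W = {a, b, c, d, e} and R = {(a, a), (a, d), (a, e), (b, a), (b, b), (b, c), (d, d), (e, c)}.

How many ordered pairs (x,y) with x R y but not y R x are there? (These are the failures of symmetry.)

5

Enumerating: (a,d), (a,e), (b,a), (b,c), (e,c).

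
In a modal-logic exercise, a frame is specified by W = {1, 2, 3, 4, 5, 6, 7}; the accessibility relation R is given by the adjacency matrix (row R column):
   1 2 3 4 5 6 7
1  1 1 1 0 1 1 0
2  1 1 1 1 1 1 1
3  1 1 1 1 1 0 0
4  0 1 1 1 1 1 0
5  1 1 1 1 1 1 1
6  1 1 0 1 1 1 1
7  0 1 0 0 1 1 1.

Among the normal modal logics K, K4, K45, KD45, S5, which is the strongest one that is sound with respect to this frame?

Transitive (axiom 4): no — 1 R 2 and 2 R 4, but not 1 R 4.
Euclidean (axiom 5): no — 1 R 3 and 1 R 6, but not 3 R 6.
Serial (axiom D): yes — every world has a successor (e.g. 1 R 1).
Reflexive (axiom T): yes — every world is R-related to itself.
So F validates K; K4 would additionally require R to be transitive. The strongest is K.

K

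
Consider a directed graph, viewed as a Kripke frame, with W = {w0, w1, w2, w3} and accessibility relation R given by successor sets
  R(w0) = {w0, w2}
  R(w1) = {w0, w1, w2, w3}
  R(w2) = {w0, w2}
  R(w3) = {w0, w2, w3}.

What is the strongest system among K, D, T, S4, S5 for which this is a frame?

Serial (axiom D): yes — every world has a successor (e.g. w0 R w0).
Reflexive (axiom T): yes — every world is R-related to itself.
Transitive (axiom 4): yes — every two-step R-path is closed by a direct edge.
Euclidean (axiom 5): no — w1 R w0 and w1 R w3, but not w0 R w3.
So F validates K, D, T, S4; S5 would additionally require R to be Euclidean. The strongest is S4.

S4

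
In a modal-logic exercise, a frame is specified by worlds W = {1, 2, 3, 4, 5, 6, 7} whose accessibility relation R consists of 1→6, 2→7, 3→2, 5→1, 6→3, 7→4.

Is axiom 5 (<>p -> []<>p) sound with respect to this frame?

No

Axiom 5 corresponds to the accessibility relation being Euclidean.
Euclidean: no — 1 R 6 and 1 R 6, but not 6 R 6.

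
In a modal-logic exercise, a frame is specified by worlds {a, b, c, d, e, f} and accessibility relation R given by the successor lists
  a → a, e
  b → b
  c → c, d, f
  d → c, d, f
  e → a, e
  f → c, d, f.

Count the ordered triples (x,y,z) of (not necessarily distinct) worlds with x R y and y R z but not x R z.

0

R is transitive; there are no such tuples.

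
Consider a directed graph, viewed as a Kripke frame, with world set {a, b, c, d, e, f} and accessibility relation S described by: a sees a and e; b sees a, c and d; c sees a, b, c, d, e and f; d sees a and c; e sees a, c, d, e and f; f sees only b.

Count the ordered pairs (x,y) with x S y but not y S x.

Enumerating: (b,a), (b,d), (c,a), (c,f), (d,a), (e,d), (e,f), (f,b).

8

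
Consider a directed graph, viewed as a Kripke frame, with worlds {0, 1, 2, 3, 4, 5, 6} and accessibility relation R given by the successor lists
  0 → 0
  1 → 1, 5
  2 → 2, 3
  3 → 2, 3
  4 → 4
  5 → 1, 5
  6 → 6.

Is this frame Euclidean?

Euclidean: yes — any two successors of a common world are R-related.

Yes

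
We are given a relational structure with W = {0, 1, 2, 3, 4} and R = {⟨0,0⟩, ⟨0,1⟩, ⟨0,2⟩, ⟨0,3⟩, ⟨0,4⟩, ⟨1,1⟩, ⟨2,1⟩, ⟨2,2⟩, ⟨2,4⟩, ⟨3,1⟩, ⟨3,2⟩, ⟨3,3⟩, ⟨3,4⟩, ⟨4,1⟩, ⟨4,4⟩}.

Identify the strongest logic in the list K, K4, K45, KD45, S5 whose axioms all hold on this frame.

K4

Transitive (axiom 4): yes — every two-step R-path is closed by a direct edge.
Euclidean (axiom 5): no — 0 R 1 and 0 R 2, but not 1 R 2.
Serial (axiom D): yes — every world has a successor (e.g. 0 R 0).
Reflexive (axiom T): yes — every world is R-related to itself.
So F validates K, K4; K45 would additionally require R to be Euclidean. The strongest is K4.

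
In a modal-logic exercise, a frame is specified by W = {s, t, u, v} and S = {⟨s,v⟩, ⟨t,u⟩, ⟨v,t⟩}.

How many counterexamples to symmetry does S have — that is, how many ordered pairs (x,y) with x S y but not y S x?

Enumerating: (s,v), (t,u), (v,t).

3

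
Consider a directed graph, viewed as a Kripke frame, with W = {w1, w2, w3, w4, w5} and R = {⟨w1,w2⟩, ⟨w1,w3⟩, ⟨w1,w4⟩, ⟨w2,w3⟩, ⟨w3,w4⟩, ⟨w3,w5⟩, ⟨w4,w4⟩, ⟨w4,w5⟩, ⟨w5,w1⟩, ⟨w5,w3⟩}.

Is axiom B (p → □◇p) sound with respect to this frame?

Axiom B corresponds to the accessibility relation being symmetric.
Symmetric: no — w1 R w2 but not w2 R w1.

No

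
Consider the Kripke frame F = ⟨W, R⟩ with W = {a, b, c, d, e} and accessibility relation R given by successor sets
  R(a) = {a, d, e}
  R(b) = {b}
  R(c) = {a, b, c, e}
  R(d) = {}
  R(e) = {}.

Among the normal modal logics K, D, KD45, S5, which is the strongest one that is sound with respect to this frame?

K

Serial (axiom D): no — d has no R-successor.
Euclidean (axiom 5): no — a R d and a R e, but not d R e.
Transitive (axiom 4): no — c R a and a R d, but not c R d.
Reflexive (axiom T): no — d is not related to itself.
So F validates K; D would additionally require R to be serial. The strongest is K.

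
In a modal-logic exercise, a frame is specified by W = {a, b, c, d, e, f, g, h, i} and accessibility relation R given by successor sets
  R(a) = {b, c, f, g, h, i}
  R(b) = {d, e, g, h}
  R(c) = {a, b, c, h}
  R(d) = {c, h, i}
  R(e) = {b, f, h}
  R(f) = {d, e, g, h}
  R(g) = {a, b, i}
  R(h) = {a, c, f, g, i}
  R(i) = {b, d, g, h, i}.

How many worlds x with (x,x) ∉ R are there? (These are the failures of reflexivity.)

7

Enumerating: a, b, d, e, f, g, h.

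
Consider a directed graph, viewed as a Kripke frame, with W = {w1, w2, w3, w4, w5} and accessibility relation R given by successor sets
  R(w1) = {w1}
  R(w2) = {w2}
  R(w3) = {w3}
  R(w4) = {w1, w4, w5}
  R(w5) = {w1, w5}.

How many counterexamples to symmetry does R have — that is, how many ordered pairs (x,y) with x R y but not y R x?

3

Enumerating: (w4,w1), (w4,w5), (w5,w1).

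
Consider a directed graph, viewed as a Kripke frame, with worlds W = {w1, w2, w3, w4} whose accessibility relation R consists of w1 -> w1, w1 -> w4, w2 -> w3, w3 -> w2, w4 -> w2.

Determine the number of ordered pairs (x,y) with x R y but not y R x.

Enumerating: (w1,w4), (w4,w2).

2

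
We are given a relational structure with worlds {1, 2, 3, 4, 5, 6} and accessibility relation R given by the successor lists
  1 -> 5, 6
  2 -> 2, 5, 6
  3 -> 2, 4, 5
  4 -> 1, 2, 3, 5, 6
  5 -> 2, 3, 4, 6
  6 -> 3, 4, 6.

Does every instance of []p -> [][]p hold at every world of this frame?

No

By correspondence theory, 4 is valid on a frame iff R is transitive.
Transitive: no — 1 R 5 and 5 R 2, but not 1 R 2.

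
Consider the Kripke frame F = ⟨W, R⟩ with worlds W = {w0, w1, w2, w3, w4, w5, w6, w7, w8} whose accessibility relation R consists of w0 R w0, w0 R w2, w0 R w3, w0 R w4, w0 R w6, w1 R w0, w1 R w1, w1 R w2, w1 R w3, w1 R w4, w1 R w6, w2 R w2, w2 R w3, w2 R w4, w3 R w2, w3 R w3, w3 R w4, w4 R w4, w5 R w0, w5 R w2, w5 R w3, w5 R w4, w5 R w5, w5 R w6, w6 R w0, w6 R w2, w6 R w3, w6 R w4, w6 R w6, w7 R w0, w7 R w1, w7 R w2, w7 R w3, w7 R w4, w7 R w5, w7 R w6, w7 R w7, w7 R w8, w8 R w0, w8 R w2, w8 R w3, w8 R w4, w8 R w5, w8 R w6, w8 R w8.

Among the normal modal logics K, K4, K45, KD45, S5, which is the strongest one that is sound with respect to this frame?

Transitive (axiom 4): yes — every two-step R-path is closed by a direct edge.
Euclidean (axiom 5): no — w0 R w2 and w0 R w6, but not w2 R w6.
Serial (axiom D): yes — every world has a successor (e.g. w0 R w0).
Reflexive (axiom T): yes — every world is R-related to itself.
So F validates K, K4; K45 would additionally require R to be Euclidean. The strongest is K4.

K4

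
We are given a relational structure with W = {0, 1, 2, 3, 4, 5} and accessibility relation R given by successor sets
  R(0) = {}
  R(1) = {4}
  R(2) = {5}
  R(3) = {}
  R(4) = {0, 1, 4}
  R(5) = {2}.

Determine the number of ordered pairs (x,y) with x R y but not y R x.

Enumerating: (4,0).

1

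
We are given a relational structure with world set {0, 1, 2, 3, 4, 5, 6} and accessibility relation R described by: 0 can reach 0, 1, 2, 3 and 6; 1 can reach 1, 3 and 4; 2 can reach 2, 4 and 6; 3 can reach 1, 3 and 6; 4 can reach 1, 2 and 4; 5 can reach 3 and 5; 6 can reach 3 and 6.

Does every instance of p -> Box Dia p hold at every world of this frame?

The schema B characterises exactly the symmetric frames.
Symmetric: no — 0 R 1 but not 1 R 0.

No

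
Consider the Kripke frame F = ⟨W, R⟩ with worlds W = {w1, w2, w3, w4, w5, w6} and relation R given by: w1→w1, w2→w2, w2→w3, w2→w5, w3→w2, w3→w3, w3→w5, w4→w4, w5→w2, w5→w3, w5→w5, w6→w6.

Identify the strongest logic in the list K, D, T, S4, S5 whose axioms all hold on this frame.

S5

Serial (axiom D): yes — every world has a successor (e.g. w1 R w1).
Reflexive (axiom T): yes — every world is R-related to itself.
Transitive (axiom 4): yes — every two-step R-path is closed by a direct edge.
Euclidean (axiom 5): yes — any two successors of a common world are R-related.
So F validates K, D, T, S4, S5. The strongest is S5.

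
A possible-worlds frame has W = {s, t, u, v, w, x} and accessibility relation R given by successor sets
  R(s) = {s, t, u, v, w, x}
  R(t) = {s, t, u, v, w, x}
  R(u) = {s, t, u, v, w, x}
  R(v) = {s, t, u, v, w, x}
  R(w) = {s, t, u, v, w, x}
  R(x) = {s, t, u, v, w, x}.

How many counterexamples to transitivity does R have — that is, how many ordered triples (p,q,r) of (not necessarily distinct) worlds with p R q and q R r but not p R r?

0

R is transitive; there are no such tuples.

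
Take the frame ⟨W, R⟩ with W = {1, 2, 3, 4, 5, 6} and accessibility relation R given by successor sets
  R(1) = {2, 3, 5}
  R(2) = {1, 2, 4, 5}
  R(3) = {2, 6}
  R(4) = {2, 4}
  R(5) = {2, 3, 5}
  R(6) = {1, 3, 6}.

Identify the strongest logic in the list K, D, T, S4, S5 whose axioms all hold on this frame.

Serial (axiom D): yes — every world has a successor (e.g. 1 R 2).
Reflexive (axiom T): no — 1 is not related to itself.
Transitive (axiom 4): no — 1 R 2 and 2 R 4, but not 1 R 4.
Euclidean (axiom 5): no — 1 R 2 and 1 R 3, but not 2 R 3.
So F validates K, D; T would additionally require R to be reflexive. The strongest is D.

D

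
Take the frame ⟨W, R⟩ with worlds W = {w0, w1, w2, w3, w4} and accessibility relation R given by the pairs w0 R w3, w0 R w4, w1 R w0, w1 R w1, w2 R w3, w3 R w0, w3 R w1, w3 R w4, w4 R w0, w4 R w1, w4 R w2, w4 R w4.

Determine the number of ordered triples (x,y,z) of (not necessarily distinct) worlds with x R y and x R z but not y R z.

Enumerating: (w0,w3,w3), (w0,w4,w3), (w1,w0,w0), (w1,w0,w1), (w2,w3,w3), (w3,w0,w0), (w3,w0,w1), (w3,w1,w4), (w4,w0,w0), (w4,w0,w1), (w4,w0,w2), (w4,w1,w2), (w4,w1,w4), (w4,w2,w0), (w4,w2,w1), (w4,w2,w2), (w4,w2,w4).

17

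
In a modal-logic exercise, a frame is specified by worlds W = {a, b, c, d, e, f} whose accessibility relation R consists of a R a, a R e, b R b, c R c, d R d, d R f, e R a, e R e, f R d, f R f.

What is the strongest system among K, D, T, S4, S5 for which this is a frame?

Serial (axiom D): yes — every world has a successor (e.g. a R a).
Reflexive (axiom T): yes — every world is R-related to itself.
Transitive (axiom 4): yes — every two-step R-path is closed by a direct edge.
Euclidean (axiom 5): yes — any two successors of a common world are R-related.
So F validates K, D, T, S4, S5. The strongest is S5.

S5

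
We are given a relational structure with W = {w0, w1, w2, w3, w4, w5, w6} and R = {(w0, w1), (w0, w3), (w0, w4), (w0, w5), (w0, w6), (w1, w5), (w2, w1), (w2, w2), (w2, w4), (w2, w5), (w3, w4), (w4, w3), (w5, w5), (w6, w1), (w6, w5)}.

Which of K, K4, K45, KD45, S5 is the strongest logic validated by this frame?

K

Transitive (axiom 4): no — w2 R w4 and w4 R w3, but not w2 R w3.
Euclidean (axiom 5): no — w0 R w1 and w0 R w3, but not w1 R w3.
Serial (axiom D): yes — every world has a successor (e.g. w0 R w1).
Reflexive (axiom T): no — w0 is not related to itself.
So F validates K; K4 would additionally require R to be transitive. The strongest is K.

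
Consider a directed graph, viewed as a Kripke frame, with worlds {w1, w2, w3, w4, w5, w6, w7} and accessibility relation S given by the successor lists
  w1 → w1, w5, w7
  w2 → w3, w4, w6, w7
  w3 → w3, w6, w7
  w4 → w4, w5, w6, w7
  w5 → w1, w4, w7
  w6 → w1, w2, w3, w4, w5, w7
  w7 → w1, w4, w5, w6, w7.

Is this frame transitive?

Transitive: no — w1 S w5 and w5 S w4, but not w1 S w4.

No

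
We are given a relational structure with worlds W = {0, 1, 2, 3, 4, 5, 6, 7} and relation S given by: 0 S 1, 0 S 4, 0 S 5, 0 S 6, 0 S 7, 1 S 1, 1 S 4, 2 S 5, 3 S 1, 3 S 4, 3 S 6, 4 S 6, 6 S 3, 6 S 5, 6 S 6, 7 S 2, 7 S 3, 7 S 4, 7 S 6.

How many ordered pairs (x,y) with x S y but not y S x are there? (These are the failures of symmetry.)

Enumerating: (0,1), (0,4), (0,5), (0,6), (0,7), (1,4), (2,5), (3,1), (3,4), (4,6), (6,5), (7,2), (7,3), (7,4), (7,6).

15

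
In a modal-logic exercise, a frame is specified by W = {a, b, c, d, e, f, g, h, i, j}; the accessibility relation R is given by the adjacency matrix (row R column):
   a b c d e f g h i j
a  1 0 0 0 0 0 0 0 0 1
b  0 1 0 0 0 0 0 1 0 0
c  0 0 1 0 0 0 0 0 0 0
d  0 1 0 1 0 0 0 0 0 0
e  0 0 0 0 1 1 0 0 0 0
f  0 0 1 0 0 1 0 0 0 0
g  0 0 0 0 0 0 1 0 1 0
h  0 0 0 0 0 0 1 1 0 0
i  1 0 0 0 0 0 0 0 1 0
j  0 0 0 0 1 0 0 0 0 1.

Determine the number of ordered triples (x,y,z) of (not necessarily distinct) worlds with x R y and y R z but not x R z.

8

Enumerating: (a,j,e), (b,h,g), (d,b,h), (e,f,c), (g,i,a), (h,g,i), (i,a,j), (j,e,f).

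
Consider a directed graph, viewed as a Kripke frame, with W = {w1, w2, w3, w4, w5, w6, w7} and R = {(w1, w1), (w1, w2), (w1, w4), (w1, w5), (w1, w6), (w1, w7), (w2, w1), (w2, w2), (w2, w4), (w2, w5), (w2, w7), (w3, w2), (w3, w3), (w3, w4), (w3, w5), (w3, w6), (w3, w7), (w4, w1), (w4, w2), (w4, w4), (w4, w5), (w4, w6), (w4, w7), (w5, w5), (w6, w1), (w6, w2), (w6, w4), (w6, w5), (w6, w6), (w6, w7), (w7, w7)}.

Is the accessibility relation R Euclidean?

Euclidean: no — w1 R w2 and w1 R w6, but not w2 R w6.

No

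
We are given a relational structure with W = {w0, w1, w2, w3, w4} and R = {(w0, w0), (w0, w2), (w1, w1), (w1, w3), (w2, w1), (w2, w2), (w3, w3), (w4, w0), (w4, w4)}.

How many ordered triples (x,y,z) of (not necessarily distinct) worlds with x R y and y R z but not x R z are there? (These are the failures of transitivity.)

3

Enumerating: (w0,w2,w1), (w2,w1,w3), (w4,w0,w2).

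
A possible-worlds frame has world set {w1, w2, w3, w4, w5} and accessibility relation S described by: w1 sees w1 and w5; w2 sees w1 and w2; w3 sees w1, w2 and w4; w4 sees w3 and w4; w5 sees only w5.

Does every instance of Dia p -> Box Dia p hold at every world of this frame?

Axiom 5 corresponds to the accessibility relation being Euclidean.
Euclidean: no — w3 S w1 and w3 S w2, but not w1 S w2.

No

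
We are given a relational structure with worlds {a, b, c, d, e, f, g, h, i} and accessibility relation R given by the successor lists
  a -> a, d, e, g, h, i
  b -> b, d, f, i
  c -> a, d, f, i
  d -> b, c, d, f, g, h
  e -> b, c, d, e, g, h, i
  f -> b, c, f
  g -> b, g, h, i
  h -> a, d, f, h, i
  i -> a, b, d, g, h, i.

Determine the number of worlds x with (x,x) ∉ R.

Enumerating: c.

1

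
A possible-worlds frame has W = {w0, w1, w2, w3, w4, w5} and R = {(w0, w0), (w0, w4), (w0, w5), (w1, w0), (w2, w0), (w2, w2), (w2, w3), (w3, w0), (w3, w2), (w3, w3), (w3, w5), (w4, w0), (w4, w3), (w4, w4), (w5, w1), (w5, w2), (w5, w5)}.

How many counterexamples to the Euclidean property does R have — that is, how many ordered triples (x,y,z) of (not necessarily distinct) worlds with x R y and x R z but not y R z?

17

Enumerating: (w0,w4,w5), (w0,w5,w0), (w0,w5,w4), (w2,w0,w2), (w2,w0,w3), (w3,w0,w2), (w3,w0,w3), (w3,w2,w5), (w3,w5,w0), (w3,w5,w3), (w4,w0,w3), (w4,w3,w4), (w5,w1,w1), (w5,w1,w2), (w5,w1,w5), (w5,w2,w1), (w5,w2,w5).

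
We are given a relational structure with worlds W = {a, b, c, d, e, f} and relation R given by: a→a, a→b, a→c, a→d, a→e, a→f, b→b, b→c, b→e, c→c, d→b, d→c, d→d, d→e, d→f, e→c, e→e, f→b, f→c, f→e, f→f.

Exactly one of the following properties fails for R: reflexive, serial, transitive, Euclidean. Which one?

Euclidean

Reflexive: yes — every world is R-related to itself.
Serial: yes — every world has a successor (e.g. a R a).
Transitive: yes — every two-step R-path is closed by a direct edge.
Euclidean: no — a R b and a R d, but not b R d.
Only Euclidean fails.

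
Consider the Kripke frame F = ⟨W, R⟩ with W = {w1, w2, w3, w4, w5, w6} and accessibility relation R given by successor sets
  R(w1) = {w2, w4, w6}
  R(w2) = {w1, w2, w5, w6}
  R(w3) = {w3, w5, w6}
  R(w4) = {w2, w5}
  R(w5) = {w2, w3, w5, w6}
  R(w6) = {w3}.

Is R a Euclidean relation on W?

Euclidean: no — w1 R w2 and w1 R w4, but not w2 R w4.

No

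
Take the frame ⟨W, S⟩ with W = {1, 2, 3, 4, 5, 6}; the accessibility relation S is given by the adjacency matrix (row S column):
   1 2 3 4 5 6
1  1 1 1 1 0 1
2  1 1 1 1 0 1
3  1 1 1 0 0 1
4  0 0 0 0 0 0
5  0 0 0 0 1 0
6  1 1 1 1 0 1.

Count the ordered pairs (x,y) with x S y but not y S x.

Enumerating: (1,4), (2,4), (6,4).

3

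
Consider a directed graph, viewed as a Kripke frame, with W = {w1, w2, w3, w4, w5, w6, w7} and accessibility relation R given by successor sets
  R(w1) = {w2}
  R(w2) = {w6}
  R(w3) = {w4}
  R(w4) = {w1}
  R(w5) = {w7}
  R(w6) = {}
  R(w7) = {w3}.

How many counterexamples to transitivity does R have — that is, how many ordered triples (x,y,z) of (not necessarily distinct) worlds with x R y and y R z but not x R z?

5

Enumerating: (w1,w2,w6), (w3,w4,w1), (w4,w1,w2), (w5,w7,w3), (w7,w3,w4).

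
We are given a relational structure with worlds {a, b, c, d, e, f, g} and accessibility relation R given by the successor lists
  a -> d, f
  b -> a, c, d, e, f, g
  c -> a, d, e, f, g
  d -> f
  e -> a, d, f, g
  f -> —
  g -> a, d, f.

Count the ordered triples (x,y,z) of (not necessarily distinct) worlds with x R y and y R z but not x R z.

R is transitive; there are no such tuples.

0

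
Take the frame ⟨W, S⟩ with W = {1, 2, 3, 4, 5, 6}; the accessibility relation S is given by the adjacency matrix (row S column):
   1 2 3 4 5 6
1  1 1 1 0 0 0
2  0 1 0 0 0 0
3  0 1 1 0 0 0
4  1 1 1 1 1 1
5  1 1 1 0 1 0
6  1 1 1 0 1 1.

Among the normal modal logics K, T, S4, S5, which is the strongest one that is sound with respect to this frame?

S4

Reflexive (axiom T): yes — every world is S-related to itself.
Transitive (axiom 4): yes — every two-step S-path is closed by a direct edge.
Euclidean (axiom 5): no — 1 S 2 and 1 S 3, but not 2 S 3.
So F validates K, T, S4; S5 would additionally require S to be Euclidean. The strongest is S4.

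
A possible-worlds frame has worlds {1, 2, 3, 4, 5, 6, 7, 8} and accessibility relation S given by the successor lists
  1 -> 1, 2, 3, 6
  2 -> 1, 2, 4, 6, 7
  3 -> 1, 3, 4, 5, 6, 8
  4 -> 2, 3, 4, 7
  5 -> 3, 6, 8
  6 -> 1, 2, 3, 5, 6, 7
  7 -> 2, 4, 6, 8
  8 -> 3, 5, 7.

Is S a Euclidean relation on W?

Euclidean: no — 1 S 2 and 1 S 3, but not 2 S 3.

No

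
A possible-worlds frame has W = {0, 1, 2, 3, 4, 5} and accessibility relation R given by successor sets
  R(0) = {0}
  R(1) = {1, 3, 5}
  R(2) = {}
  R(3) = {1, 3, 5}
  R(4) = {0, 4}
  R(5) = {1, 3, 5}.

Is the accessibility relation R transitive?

Transitive: yes — every two-step R-path is closed by a direct edge.

Yes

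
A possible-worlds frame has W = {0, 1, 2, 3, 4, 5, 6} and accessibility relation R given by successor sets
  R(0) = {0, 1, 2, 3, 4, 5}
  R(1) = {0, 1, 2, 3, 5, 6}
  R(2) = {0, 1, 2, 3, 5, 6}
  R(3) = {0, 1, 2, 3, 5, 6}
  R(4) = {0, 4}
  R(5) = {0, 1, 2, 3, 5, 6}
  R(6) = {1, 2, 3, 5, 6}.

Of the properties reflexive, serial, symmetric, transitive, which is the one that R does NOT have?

Reflexive: yes — every world is R-related to itself.
Serial: yes — every world has a successor (e.g. 0 R 0).
Symmetric: yes — every pair in R has its reverse in R.
Transitive: no — 0 R 1 and 1 R 6, but not 0 R 6.
Only transitive fails.

transitive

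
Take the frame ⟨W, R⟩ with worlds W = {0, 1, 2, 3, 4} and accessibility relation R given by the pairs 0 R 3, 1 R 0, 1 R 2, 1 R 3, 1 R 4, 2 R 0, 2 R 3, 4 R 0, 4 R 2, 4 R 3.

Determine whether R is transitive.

Yes

Transitive: yes — every two-step R-path is closed by a direct edge.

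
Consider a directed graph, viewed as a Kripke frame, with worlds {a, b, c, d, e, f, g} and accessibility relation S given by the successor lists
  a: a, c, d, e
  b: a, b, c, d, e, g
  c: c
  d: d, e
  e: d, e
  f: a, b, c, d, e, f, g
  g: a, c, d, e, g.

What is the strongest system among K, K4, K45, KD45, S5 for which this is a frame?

K4

Transitive (axiom 4): yes — every two-step S-path is closed by a direct edge.
Euclidean (axiom 5): no — a S c and a S d, but not c S d.
Serial (axiom D): yes — every world has a successor (e.g. a S a).
Reflexive (axiom T): yes — every world is S-related to itself.
So F validates K, K4; K45 would additionally require S to be Euclidean. The strongest is K4.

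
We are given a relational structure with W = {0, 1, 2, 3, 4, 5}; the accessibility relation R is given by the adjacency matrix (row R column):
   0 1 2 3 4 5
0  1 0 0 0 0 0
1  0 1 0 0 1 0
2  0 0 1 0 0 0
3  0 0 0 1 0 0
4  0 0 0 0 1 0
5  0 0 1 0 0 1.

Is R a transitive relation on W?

Yes

Transitive: yes — every two-step R-path is closed by a direct edge.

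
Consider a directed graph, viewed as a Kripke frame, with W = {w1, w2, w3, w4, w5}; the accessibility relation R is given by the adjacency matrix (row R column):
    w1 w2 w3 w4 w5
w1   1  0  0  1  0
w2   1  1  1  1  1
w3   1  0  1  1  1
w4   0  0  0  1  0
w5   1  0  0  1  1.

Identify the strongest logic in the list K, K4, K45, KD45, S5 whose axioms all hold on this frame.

Transitive (axiom 4): yes — every two-step R-path is closed by a direct edge.
Euclidean (axiom 5): no — w2 R w1 and w2 R w3, but not w1 R w3.
Serial (axiom D): yes — every world has a successor (e.g. w1 R w1).
Reflexive (axiom T): yes — every world is R-related to itself.
So F validates K, K4; K45 would additionally require R to be Euclidean. The strongest is K4.

K4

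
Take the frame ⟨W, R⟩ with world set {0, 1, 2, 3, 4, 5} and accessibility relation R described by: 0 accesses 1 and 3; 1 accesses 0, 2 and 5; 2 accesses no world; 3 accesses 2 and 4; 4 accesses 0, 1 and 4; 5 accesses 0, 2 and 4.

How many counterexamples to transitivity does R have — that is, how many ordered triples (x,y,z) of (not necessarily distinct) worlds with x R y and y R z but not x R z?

Enumerating: (0,1,0), (0,1,2), (0,1,5), (0,3,2), (0,3,4), (1,0,1), (1,0,3), (1,5,4), (3,4,0), (3,4,1), (4,0,3), (4,1,2), (4,1,5), (5,0,1), (5,0,3), (5,4,1).

16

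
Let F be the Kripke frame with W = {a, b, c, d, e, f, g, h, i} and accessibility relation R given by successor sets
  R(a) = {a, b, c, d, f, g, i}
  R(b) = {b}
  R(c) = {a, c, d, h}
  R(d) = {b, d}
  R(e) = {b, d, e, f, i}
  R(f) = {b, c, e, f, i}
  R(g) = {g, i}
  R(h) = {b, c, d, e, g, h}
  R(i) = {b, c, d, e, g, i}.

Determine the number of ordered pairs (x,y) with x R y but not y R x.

Enumerating: (a,b), (a,d), (a,f), (a,g), (a,i), (c,d), (d,b), (e,b), (e,d), (f,b), (f,c), (f,i), … and 7 more.
Total: 19.

19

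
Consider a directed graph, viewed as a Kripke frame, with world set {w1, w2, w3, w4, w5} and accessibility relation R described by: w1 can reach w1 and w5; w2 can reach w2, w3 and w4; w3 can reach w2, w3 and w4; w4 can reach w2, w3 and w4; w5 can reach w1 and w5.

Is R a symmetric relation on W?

Symmetric: yes — every pair in R has its reverse in R.

Yes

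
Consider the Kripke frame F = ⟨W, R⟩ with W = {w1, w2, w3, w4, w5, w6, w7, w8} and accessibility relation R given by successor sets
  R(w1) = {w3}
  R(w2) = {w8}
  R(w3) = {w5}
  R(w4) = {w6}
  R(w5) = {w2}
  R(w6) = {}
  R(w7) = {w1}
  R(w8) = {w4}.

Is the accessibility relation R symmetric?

No

Symmetric: no — w1 R w3 but not w3 R w1.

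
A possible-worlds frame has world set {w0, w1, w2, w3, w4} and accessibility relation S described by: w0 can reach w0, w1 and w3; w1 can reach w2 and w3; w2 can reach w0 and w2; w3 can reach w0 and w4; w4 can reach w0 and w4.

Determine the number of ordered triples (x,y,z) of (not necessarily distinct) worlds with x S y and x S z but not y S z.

10

Enumerating: (w0,w1,w0), (w0,w1,w1), (w0,w3,w1), (w0,w3,w3), (w1,w2,w3), (w1,w3,w2), (w1,w3,w3), (w2,w0,w2), (w3,w0,w4), (w4,w0,w4).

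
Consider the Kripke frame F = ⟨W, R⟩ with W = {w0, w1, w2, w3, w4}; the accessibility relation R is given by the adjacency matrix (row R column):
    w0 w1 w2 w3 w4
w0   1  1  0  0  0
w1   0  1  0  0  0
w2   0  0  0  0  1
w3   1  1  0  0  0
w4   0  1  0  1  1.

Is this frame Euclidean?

Euclidean: no — w3 R w1 and w3 R w0, but not w1 R w0.

No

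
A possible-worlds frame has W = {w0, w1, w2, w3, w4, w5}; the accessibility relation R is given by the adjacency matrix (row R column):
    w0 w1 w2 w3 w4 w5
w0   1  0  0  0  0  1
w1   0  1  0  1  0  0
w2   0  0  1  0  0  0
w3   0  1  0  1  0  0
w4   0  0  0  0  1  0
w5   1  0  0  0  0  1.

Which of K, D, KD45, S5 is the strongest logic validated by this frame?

Serial (axiom D): yes — every world has a successor (e.g. w0 R w0).
Euclidean (axiom 5): yes — any two successors of a common world are R-related.
Transitive (axiom 4): yes — every two-step R-path is closed by a direct edge.
Reflexive (axiom T): yes — every world is R-related to itself.
So F validates K, D, KD45, S5. The strongest is S5.

S5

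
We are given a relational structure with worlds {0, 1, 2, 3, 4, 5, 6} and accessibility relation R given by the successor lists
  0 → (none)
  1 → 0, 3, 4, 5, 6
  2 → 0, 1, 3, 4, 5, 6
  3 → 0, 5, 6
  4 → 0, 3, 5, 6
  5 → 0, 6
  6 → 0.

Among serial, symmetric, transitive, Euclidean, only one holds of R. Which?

Serial: no — 0 has no R-successor.
Symmetric: no — 1 R 0 but not 0 R 1.
Transitive: yes — every two-step R-path is closed by a direct edge.
Euclidean: no — 1 R 0 and 1 R 3, but not 0 R 3.
Only transitive holds.

transitive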